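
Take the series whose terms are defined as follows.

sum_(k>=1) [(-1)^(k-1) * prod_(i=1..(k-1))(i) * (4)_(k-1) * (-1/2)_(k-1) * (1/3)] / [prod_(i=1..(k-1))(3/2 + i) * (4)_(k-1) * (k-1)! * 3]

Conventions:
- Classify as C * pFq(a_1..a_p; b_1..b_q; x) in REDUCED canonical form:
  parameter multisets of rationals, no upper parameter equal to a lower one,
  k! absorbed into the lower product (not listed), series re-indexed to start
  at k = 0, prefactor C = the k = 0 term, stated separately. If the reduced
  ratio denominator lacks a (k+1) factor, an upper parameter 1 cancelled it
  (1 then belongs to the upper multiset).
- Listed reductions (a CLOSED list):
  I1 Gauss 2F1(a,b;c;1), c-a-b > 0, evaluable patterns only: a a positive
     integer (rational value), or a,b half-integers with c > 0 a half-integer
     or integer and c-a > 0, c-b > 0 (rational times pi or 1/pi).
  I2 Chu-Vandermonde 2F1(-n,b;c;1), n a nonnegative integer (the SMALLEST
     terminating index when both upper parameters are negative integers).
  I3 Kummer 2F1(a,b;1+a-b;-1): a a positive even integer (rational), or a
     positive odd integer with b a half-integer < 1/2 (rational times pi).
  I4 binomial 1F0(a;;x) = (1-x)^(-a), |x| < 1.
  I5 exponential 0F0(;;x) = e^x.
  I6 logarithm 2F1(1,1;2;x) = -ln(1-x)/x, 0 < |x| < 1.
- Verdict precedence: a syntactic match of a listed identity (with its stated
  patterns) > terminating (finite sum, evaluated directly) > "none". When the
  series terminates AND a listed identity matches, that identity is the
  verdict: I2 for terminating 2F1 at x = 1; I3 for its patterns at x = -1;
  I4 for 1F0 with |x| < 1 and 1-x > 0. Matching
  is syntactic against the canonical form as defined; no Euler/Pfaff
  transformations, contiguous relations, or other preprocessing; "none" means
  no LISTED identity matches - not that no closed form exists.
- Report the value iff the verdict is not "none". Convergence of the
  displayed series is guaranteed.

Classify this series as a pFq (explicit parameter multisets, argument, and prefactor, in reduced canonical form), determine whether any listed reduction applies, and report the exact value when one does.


Prefactor 1/9, argument -1: 2F1 with upper {-1/2, 1} over lower {5/2}. Verdict: this is the Kummer evaluation I3 (x = -1; c = 5/2 equals 1+a-b for upper {-1/2, 1}: listed pattern). Hence: (1/24) * pi.

Key step: from the first term 1/9: the running product (prefactor 1/9) telescopes to a rising factorial.
Adjacent-term ratio: r(k) = (-1) * (k-1/2) (k+1) / [(k+5/2) (k+1)] - rational in k, leading ratio (-1); with t_0 = 1/9, classification follows.


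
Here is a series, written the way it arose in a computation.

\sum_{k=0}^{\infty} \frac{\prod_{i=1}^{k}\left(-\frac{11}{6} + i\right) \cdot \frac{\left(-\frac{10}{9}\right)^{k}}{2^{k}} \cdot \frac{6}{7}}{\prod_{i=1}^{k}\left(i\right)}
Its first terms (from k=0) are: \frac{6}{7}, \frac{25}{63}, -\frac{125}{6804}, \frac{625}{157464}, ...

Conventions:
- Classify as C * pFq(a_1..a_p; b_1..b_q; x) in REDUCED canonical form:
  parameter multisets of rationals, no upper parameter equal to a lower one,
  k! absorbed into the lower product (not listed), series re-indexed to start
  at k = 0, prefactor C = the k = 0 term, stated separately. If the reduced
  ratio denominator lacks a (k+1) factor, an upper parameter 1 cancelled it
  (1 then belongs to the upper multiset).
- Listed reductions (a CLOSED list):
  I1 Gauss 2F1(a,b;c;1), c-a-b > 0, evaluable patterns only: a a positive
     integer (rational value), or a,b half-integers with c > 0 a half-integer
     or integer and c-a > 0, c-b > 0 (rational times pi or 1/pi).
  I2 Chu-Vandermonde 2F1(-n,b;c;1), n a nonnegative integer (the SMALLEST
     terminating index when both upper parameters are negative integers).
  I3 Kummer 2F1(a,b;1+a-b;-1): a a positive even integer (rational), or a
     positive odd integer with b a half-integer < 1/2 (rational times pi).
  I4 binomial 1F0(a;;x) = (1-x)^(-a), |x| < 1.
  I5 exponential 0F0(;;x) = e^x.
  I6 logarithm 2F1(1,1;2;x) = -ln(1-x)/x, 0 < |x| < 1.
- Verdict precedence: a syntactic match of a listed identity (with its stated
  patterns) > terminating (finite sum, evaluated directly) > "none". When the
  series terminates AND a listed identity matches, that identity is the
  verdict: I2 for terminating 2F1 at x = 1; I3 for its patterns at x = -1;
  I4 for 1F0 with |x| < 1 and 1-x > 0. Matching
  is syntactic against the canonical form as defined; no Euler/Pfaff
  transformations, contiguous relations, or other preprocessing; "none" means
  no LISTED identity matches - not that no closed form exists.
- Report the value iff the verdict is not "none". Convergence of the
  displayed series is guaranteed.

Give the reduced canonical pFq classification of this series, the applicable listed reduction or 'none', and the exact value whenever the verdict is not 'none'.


Key observation: from the first term \frac{6}{7}: the running product (C = 6/7, x = -5/9) telescopes to a rising factorial.
Consecutive-term ratio: r(k) = -\frac{5}{9} * (k-\frac{5}{6}) / [(k+1)] ; factor over Q: parameters, x = -\frac{5}{9}, and C = \frac{6}{7}.

Classification (C = \frac{6}{7}): 1F0 with upper {-\frac{5}{6}}, lower {-}, argument x = -\frac{5}{9}. Verdict at x = -\frac{5}{9}: the I4 binomial reduction matches (the 1F0 binomial series: exponent 5/6, x = -\frac{5}{9}). Sum: \frac{6}{7} \cdot \left(\frac{14}{9}\right)^{\frac{5}{6}}.


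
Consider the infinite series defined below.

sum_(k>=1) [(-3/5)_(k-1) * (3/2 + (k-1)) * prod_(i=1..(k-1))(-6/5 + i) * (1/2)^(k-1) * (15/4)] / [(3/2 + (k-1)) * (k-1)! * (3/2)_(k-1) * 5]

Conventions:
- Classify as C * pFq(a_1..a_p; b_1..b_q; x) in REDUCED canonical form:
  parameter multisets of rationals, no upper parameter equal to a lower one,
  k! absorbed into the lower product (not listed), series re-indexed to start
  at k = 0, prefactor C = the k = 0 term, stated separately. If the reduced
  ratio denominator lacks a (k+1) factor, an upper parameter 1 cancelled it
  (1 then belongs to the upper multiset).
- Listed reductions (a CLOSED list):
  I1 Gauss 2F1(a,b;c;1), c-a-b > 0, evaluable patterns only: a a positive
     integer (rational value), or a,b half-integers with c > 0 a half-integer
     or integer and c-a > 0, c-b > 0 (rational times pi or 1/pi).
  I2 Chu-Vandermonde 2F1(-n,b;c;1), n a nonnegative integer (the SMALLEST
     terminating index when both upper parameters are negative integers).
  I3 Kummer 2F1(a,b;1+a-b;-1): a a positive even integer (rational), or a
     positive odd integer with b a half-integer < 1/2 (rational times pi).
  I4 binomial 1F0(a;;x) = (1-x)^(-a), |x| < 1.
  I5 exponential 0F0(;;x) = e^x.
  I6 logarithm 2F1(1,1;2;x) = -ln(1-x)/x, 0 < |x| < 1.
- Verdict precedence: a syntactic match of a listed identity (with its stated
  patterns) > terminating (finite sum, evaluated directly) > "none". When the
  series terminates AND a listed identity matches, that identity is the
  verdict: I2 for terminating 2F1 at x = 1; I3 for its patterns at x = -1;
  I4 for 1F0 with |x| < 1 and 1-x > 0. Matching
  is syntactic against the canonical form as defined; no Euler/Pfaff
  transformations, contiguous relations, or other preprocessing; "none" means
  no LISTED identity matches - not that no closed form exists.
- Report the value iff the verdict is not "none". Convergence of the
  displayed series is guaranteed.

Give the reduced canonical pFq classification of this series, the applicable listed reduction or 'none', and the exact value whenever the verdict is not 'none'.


At argument 1/2: a 2F1 with upper {-3/5, -1/5}, lower {3/2}, scaled by C = 3/4. Verdict: none (x = 1/2): each listed identity misses the multisets {-3/5, -1/5} ; {3/2}.

Structural cue: from the first term 3/4: the factor k + 3/2 cancels (top and bottom), leaving C = 3/4.
Term ratio: r(k) = (1/2) * (k-3/5) (k-1/5) / [(k+3/2) (k+1)] - rational in k. x = (1/2); t_0 = 3/4; negate the roots.


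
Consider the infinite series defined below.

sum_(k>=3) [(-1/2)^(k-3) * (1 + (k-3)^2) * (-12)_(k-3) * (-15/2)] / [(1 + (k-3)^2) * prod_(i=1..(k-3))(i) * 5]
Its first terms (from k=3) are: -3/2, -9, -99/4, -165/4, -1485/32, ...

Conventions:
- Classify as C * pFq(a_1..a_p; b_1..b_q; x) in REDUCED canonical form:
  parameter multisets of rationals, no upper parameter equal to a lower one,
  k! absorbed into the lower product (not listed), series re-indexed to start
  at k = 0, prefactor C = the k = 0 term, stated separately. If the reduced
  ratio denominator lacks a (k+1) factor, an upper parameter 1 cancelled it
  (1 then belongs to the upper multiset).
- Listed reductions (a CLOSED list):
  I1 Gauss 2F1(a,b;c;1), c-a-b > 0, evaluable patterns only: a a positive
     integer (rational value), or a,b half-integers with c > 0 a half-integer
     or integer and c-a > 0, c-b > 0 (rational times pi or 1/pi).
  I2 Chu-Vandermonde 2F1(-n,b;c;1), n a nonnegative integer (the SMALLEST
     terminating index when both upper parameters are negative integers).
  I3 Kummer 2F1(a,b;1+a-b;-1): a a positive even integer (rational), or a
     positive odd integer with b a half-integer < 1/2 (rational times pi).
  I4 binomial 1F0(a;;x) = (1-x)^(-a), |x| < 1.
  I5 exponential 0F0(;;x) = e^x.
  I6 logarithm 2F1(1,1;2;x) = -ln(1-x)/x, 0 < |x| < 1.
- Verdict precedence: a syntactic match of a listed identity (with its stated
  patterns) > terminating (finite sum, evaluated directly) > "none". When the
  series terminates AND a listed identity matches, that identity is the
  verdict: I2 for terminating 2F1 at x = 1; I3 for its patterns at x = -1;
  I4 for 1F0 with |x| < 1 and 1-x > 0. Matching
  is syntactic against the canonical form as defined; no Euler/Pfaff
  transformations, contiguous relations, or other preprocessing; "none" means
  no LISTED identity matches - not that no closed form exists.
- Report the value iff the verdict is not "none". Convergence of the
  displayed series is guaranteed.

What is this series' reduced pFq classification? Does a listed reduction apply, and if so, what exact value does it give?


With C = -3/2: the canonical form is 1F0(-12; -; -1/2). Verdict (x = -1/2): binomial (I4) applies (the 1F0 binomial series: exponent 12, x = -1/2). Hence: -1594323/8192.

Key step: t_0 = -3/2 here, and the product of the first k integers (C = -3/2, x = -1/2) is k!.
Ratio: r(k) = (-1/2) * (k-12) / [(k+1)] ; factor over Q: parameters, x = (-1/2), and C = -3/2.


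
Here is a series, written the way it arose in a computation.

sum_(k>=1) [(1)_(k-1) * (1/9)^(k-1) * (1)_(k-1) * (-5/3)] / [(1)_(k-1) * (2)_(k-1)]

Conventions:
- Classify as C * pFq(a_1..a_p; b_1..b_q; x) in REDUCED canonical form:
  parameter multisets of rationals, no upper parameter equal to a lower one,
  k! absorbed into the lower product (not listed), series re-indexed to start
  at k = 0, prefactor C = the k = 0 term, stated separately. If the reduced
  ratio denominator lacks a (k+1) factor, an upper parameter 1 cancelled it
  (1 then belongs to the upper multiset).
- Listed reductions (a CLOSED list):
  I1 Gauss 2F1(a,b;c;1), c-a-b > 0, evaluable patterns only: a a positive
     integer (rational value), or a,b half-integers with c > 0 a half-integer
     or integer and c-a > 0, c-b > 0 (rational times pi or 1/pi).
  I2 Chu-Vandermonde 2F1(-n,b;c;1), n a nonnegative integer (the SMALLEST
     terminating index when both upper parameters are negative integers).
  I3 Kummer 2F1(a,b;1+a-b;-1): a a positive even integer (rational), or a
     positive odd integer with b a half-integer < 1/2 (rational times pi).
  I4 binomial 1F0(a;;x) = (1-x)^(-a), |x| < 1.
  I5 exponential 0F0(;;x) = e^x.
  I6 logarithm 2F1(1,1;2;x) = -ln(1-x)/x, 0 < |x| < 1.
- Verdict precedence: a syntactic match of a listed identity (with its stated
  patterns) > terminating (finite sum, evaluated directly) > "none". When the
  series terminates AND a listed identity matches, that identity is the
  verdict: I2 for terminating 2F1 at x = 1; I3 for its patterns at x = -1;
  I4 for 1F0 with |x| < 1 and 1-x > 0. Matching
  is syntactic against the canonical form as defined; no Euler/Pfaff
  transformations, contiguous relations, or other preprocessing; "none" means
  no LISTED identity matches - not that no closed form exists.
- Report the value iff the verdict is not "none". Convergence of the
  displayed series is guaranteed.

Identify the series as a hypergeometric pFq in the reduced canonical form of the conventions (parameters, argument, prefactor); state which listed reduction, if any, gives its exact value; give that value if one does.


With C = -5/3: the canonical form is 2F1(1, 1; 2; 1/9). Verdict: the logarithmic series (I6) fires (the logarithm: parameters (1,1;2), x = 1/9). Its exact value is 15 * ln(8/9).

Structural cue: t_0 being -5/3, (1)_k (C = -5/3) is k! itself.
Ratio: r(k) = (1/9) * (k+1) (k+1) / [(k+2) (k+1)] - poly over poly, x = (1/9) from leading terms; C = -5/3 at k = 0.


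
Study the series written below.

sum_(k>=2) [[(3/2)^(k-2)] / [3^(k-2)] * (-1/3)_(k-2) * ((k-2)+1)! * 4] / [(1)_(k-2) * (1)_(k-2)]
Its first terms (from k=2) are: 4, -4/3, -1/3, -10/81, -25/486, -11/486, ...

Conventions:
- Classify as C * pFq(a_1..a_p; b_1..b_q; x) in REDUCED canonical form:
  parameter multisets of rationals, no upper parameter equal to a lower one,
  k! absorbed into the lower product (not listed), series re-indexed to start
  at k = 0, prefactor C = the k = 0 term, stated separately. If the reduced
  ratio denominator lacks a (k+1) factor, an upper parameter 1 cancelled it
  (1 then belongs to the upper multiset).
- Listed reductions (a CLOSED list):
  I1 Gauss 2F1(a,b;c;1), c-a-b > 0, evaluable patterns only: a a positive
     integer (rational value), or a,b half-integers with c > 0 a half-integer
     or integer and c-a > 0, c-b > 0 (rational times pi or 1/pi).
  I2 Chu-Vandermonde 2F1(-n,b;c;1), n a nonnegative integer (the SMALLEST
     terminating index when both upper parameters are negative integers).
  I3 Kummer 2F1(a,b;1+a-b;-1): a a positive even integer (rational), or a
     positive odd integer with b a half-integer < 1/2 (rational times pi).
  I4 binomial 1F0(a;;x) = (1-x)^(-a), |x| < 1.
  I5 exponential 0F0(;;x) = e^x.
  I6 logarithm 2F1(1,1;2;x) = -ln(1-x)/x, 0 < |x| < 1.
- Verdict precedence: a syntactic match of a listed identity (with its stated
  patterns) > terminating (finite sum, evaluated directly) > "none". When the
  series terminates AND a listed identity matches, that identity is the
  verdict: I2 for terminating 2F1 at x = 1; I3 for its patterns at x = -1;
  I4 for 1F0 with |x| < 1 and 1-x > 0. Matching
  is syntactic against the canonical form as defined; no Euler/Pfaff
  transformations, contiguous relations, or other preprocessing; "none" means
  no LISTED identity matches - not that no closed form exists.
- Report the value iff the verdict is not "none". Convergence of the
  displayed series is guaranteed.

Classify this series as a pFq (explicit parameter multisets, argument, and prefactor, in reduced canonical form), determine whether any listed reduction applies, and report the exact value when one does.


Canonical form: C = 4 times 2F1 with upper {-1/3, 2}, lower {1}, x = 1/2. Verdict: none. No listed pattern accepts 2F1(-1/3, 2; 1; 1/2).

The tell: x = (1/2) and the two k-th powers (C = 4, x = 1/2) combine into one argument.
Step ratio: r(k) = (1/2) * (k-1/3) (k+2) / [(k+1) (k+1)] - rational in k. x = (1/2); t_0 = 4; negate the roots.


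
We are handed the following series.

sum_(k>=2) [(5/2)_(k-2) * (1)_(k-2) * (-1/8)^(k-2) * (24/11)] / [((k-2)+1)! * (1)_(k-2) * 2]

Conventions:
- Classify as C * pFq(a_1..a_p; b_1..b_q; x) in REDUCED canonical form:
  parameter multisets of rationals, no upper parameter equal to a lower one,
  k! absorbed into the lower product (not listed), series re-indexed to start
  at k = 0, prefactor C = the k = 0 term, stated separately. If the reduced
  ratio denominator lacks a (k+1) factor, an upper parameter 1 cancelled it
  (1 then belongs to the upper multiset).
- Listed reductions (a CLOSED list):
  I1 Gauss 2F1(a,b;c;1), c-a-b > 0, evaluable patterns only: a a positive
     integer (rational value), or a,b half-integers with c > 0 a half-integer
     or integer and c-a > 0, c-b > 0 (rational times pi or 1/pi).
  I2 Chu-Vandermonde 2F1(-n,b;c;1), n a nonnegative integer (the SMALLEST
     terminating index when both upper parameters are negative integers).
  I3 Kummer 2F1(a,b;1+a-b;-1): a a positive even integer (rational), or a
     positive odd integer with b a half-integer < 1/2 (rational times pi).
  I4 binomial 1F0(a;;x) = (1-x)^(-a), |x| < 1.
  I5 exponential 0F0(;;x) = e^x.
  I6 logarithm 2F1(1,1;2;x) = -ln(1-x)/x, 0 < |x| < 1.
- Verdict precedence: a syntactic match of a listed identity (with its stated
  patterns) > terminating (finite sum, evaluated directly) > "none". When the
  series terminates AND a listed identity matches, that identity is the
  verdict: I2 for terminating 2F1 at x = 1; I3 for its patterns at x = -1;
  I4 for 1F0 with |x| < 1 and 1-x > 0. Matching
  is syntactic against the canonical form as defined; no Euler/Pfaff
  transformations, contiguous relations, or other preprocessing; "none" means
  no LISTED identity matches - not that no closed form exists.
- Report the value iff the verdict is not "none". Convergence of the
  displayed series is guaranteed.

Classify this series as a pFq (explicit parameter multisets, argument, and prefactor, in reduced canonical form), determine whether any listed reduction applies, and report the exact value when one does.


This is 12/11 * 2F1(1, 5/2; 2; -1/8) in reduced canonical form. Verdict: none. A 2F1 with upper {1, 5/2} fits none of I1-I6 at x = -1/8; the sum runs forever.

First insight: x = (-1/8) and the denominator's factorial ratio (C = 12/11, x = -1/8) is a lower Pochhammer.
Step ratio: r(k) = (-1/8) * (k+1) (k+5/2) / [(k+2) (k+1)] - rational in k, leading ratio (-1/8); with t_0 = 12/11, classification follows.


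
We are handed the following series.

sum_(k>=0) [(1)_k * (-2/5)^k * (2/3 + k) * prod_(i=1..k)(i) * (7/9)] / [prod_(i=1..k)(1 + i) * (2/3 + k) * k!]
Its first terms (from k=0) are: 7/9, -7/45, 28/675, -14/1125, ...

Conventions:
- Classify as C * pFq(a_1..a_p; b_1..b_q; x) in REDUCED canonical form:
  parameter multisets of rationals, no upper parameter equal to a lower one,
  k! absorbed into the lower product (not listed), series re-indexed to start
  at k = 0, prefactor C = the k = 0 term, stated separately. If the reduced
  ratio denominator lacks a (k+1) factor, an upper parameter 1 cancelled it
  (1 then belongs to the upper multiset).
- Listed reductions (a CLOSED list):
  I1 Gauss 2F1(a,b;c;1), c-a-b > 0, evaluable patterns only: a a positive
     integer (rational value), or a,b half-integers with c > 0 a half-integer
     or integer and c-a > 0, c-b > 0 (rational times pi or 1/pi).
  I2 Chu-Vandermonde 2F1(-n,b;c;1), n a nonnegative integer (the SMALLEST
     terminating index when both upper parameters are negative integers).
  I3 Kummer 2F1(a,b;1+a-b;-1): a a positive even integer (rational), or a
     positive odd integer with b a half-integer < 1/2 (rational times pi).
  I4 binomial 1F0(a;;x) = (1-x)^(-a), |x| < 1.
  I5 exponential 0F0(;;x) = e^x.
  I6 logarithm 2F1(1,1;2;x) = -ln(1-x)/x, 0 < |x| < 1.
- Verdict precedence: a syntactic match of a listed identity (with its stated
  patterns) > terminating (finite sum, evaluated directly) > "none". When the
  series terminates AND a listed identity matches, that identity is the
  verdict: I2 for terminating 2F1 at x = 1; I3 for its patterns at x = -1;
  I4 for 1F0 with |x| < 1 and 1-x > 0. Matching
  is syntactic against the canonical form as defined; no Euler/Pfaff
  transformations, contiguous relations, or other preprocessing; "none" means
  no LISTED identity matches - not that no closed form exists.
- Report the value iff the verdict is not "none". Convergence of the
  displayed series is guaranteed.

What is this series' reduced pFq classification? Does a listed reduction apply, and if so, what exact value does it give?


First insight: from the first term 7/9: k + 2/3 divides numerator and denominator alike; C = 7/9 after cancelling.
Step ratio: r(k) = (-2/5) * (k+1) (k+1) / [(k+2) (k+1)] - rational in k, leading ratio (-2/5); with t_0 = 7/9, classification follows.

Prefactor 7/9, argument -2/5: 2F1 with upper {1, 1} over lower {2}. Verdict: the logarithmic series (I6) matches (the logarithm: parameters (1,1;2), x = -2/5). Hence: (35/18) * ln(7/5).


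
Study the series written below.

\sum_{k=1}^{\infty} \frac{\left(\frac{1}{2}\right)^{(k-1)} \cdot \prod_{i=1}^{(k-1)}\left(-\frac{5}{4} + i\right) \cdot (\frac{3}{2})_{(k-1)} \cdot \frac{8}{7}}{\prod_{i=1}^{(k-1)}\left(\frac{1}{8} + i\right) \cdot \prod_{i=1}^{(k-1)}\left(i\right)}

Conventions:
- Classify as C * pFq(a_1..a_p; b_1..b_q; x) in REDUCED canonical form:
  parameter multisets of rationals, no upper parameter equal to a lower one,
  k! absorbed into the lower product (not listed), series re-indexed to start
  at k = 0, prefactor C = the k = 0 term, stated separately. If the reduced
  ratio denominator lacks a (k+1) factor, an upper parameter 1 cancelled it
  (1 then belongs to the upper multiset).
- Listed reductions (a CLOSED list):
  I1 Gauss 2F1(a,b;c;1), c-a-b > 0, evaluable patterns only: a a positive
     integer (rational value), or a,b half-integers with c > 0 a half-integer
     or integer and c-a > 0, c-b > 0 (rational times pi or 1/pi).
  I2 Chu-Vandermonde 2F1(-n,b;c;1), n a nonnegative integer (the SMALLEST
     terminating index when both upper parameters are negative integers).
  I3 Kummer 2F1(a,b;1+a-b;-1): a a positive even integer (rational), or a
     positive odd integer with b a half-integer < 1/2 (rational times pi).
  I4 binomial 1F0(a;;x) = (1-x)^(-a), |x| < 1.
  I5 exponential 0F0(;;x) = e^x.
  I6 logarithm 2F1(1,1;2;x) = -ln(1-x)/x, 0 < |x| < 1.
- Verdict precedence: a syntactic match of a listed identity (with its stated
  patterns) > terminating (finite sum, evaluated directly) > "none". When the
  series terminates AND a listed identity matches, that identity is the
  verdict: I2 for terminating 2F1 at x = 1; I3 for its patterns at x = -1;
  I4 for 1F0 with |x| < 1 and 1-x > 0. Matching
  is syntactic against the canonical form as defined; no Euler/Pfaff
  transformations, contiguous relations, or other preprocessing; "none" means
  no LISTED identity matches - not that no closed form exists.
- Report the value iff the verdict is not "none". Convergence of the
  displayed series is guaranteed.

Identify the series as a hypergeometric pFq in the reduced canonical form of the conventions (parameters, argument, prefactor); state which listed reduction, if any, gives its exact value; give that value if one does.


x = \frac{1}{2} here; the reduced form reads 2F1, upper {-\frac{1}{4}, \frac{3}{2}}, lower {\frac{9}{8}}, C = \frac{8}{7}. Verdict: none. Every listed pattern misses the 2F1 form at \frac{1}{2}, upper {-\frac{1}{4}, \frac{3}{2}}.

Key observation: t_0 = \frac{8}{7} here, and the lower running product (C = 8/7, x = 1/2) is a rising factorial.
Ratio: r(k) = \frac{1}{2} * (k-\frac{1}{4}) (k+\frac{3}{2}) / [(k+\frac{9}{8}) (k+1)] - poly over poly, x = \frac{1}{2} from leading terms; C = \frac{8}{7} at k = 0.


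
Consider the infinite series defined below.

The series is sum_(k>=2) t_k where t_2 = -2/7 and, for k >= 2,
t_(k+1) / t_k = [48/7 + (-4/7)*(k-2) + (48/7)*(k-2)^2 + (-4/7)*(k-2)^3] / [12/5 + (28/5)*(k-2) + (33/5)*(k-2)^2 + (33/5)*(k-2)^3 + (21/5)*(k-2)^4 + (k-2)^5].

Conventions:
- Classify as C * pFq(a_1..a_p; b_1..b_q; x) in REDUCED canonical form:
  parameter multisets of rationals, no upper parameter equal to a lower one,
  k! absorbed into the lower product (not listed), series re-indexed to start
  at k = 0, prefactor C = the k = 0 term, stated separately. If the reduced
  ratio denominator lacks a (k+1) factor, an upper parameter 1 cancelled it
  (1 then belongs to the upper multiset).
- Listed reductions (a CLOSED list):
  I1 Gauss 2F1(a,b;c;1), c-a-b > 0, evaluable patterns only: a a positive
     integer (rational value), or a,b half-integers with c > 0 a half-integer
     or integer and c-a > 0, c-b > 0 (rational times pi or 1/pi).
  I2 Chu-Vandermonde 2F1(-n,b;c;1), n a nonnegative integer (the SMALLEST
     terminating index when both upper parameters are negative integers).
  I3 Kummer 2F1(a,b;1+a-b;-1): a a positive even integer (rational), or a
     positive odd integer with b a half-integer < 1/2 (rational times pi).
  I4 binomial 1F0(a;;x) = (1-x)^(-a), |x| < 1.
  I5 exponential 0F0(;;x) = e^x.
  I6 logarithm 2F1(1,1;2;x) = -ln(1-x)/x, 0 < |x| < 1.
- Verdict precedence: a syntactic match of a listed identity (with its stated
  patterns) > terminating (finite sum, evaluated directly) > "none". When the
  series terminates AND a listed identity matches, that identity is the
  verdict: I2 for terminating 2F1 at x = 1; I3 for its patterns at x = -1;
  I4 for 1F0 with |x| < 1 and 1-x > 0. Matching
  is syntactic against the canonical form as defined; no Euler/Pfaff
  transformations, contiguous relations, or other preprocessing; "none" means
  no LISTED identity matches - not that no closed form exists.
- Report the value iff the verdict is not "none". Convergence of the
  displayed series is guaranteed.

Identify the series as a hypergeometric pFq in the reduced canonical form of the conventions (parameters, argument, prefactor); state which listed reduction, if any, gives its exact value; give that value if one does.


x = -4/7 here; the reduced form reads 1F2, upper {-12}, lower {6/5, 2}, C = -2/7. Verdict: terminating - upper -12 stops the sum at k = 12; the 13 terms are added exactly. Value: -1888296343857549923561682112466/1216481210537727024294572389221.

Structural cue: from the first term -2/7: cancel k^2 + 1 from the displayed ratio first; then C = -2/7.
Consecutive-term ratio: r(k) = (-4/7) * (k-12) / [(k+6/5) (k+2) (k+1)] - rational; roots negated = parameters, x = (-4/7), C = -2/7.


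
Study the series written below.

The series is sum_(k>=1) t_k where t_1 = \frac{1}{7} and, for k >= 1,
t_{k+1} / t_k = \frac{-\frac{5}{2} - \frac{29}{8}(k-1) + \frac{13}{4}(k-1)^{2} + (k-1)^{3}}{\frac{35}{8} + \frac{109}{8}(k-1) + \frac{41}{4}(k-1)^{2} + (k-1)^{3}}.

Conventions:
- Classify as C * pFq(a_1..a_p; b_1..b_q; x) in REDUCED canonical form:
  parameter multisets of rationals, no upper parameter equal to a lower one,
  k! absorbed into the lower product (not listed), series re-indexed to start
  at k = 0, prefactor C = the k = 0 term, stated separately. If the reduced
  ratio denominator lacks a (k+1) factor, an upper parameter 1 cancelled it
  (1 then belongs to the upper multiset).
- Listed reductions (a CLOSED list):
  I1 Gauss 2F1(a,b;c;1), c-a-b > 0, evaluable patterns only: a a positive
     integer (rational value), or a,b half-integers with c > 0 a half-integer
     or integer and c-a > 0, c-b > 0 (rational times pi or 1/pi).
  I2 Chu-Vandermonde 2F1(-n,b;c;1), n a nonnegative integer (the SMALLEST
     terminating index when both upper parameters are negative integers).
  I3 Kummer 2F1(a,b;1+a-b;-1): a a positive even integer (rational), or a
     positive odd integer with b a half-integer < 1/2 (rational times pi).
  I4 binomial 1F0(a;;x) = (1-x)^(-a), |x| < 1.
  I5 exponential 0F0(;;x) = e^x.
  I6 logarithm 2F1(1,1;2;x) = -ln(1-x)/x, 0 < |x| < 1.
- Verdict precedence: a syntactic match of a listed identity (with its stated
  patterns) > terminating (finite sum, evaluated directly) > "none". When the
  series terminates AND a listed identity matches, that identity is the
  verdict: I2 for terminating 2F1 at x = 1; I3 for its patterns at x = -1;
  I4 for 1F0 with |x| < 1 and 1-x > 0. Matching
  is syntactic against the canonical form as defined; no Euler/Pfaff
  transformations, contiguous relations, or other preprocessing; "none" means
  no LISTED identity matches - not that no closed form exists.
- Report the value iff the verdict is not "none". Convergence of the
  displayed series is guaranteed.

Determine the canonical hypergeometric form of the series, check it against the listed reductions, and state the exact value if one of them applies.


Key observation: with t_0 = \frac{1}{7}, factor the ratio over Q (C = 1/7, x = 1): negated roots = parameters.
Step ratio: r(k) = 1 * (k-\frac{5}{4}) (k+4) / [(k+\frac{35}{4}) (k+1)] - rational in k, leading ratio 1; with t_0 = \frac{1}{7}, classification follows.

Reduced: x = 1, 2F1, upper = {-\frac{5}{4}, 4}, lower = {\frac{35}{4}}, C = \frac{1}{7}. Verdict (x = 1): Gauss (I1, integer-parameter pattern) applies (x = 1: the Gamma ratio telescopes since c-a-b = 6 > 0 and a = 4 in Z>0). Sum: \frac{13547}{200704}.


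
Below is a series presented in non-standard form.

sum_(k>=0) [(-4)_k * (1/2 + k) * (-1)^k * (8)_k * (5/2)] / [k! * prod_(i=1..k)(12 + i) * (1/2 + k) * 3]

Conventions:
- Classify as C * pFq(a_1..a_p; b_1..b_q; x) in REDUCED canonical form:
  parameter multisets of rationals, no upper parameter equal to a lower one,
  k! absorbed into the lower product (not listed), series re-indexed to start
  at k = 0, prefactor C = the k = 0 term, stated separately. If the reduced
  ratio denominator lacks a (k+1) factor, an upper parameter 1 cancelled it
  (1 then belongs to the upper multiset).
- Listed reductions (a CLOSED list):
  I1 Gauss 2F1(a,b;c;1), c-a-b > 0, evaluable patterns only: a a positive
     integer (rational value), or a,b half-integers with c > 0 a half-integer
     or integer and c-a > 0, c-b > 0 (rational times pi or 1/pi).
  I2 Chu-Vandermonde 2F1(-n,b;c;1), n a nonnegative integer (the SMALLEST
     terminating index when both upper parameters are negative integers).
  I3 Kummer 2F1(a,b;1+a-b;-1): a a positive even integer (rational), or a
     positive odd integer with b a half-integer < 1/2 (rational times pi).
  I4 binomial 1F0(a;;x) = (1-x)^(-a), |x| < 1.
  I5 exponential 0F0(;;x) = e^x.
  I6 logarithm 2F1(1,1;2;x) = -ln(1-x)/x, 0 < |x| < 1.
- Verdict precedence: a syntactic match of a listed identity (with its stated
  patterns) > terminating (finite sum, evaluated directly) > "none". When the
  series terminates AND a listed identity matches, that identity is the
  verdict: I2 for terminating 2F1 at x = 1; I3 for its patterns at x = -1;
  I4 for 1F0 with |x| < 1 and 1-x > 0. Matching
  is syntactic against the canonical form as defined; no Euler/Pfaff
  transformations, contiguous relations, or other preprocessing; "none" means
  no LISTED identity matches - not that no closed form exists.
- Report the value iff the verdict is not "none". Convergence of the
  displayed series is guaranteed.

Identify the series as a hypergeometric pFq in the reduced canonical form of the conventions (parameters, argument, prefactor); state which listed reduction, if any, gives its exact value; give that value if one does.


At argument -1: a 2F1 with upper {-4, 8}, lower {13}, scaled by C = 5/6. Verdict: Kummer's theorem (I3) matches (x = -1; c = 13 equals 1+a-b for upper {-4, 8}: listed pattern). Value: 165/28.

Key step: from the first term 5/6: the lower running product (C = 5/6) is a rising factorial.
Term ratio: r(k) = (-1) * (k-4) (k+8) / [(k+13) (k+1)] - rational; roots negated = parameters, x = (-1), C = 5/6.


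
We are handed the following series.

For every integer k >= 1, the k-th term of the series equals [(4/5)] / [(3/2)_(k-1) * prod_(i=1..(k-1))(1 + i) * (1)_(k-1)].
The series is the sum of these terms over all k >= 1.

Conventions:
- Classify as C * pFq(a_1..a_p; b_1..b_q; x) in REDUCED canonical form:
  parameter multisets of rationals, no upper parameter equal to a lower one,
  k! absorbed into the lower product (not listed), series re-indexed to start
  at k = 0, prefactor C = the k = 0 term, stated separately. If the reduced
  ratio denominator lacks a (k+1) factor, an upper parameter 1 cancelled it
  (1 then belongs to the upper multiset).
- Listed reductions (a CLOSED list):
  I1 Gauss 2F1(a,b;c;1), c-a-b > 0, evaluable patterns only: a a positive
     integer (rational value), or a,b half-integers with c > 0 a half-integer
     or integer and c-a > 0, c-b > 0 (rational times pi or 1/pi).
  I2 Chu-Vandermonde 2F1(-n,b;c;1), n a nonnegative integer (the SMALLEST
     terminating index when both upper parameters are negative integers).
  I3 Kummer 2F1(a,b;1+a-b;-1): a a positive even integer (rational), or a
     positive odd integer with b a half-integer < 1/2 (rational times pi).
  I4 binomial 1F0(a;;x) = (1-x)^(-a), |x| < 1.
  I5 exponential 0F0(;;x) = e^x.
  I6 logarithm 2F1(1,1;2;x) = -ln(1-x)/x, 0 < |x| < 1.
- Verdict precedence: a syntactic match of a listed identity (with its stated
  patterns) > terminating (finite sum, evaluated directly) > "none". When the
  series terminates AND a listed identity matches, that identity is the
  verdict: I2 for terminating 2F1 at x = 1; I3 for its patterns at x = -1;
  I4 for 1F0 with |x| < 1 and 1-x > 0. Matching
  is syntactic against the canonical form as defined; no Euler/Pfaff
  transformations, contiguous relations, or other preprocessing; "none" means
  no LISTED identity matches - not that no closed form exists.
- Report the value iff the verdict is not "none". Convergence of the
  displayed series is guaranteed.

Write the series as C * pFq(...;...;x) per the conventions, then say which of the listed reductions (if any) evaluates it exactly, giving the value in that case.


x = 1 here; the reduced form reads 0F2, upper {-}, lower {3/2, 2}, C = 4/5. Verdict: none - this 0F2 at x = 1 matches no listed pattern, and upper {-} holds no stopper.

First insight: t_0 being 4/5, (1)_k (C = 4/5) is k! itself.
Adjacent-term ratio: r(k) = 1 * 1 / [(k+3/2) (k+2) (k+1)] - rational in k, leading ratio 1; with t_0 = 4/5, classification follows.


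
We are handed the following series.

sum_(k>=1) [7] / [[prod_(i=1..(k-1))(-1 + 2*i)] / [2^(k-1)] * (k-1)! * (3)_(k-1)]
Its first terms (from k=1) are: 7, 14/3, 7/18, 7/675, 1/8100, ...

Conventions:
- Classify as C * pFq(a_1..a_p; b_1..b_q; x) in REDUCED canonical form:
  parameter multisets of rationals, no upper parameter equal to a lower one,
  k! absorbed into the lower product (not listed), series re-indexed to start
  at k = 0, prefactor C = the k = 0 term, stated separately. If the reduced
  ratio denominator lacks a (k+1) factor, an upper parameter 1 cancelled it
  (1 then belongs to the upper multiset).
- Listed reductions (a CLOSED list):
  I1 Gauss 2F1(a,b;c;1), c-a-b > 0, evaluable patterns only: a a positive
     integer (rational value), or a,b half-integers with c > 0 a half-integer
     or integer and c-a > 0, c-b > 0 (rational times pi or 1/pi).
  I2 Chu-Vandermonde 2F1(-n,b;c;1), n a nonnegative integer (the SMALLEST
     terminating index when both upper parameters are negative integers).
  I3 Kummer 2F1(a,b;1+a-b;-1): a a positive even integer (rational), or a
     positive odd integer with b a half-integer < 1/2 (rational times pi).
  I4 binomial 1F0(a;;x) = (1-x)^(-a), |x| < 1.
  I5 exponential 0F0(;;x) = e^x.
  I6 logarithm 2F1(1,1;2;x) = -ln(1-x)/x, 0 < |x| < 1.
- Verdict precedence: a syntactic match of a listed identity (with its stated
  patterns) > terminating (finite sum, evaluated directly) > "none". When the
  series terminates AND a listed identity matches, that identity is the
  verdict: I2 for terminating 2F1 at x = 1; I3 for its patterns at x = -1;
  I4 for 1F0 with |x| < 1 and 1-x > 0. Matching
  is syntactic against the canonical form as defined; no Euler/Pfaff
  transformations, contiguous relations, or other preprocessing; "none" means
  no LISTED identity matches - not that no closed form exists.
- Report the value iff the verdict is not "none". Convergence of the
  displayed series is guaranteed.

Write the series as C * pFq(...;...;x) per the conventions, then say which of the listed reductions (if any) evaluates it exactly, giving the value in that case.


This is 7 * 0F2(-; 1/2, 3; 1) in reduced canonical form. Verdict: no listed reduction: x = 1 and upper {-} fail every I1-I6 pattern.

Key observation: with t_0 = 7, the lower odd product (C = 7, x = 1) is 2^k (1/2)_k.
Ratio: r(k) = 1 * 1 / [(k+1/2) (k+3) (k+1)] - rational in k. x = 1; t_0 = 7; negate the roots.


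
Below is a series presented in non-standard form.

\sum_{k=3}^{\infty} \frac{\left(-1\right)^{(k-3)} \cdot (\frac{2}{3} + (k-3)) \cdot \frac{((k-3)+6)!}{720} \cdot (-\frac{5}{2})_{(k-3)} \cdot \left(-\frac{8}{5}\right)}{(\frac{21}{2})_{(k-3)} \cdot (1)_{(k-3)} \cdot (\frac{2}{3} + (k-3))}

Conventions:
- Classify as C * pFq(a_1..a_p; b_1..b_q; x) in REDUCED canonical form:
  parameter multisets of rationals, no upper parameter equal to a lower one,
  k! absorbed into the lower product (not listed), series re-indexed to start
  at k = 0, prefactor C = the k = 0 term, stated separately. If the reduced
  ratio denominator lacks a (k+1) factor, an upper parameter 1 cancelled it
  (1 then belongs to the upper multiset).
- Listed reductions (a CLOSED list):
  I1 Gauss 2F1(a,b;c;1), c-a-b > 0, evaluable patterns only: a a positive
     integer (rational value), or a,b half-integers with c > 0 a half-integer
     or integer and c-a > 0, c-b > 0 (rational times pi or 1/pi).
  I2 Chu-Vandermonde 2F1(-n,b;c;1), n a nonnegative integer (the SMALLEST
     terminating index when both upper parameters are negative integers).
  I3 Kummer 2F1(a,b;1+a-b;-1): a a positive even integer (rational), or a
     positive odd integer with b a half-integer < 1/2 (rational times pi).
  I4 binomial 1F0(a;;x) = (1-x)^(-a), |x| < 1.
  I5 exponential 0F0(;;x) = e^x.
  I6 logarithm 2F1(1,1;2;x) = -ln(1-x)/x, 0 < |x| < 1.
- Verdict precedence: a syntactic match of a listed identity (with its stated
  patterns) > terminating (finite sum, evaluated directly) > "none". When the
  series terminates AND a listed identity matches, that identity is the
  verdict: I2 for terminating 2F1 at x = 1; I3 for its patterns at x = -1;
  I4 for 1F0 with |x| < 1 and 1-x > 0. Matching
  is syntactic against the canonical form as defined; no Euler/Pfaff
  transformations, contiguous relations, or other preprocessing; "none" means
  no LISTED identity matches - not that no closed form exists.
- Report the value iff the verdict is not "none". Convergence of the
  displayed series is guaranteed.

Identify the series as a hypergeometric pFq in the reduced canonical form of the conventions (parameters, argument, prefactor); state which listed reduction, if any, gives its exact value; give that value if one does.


Canonical form: C = -\frac{8}{5} times 2F1 with upper {-\frac{5}{2}, 7}, lower {\frac{21}{2}}, x = -1. Verdict: the Kummer evaluation I3 applies (x = -1; c = \frac{21}{2} equals 1+a-b for upper {-\frac{5}{2}, 7}: listed pattern). Its exact value is \left(-\frac{969969}{524288}\right) \cdot \pi.

The tell: with t_0 = -\frac{8}{5}, the factor k + 2/3 cancels (top and bottom), leaving prefactor -8/5.
Adjacent-term ratio: r(k) = -1 * (k-\frac{5}{2}) (k+7) / [(k+\frac{21}{2}) (k+1)] ; factor over Q: parameters, x = -1, and C = -\frac{8}{5}.


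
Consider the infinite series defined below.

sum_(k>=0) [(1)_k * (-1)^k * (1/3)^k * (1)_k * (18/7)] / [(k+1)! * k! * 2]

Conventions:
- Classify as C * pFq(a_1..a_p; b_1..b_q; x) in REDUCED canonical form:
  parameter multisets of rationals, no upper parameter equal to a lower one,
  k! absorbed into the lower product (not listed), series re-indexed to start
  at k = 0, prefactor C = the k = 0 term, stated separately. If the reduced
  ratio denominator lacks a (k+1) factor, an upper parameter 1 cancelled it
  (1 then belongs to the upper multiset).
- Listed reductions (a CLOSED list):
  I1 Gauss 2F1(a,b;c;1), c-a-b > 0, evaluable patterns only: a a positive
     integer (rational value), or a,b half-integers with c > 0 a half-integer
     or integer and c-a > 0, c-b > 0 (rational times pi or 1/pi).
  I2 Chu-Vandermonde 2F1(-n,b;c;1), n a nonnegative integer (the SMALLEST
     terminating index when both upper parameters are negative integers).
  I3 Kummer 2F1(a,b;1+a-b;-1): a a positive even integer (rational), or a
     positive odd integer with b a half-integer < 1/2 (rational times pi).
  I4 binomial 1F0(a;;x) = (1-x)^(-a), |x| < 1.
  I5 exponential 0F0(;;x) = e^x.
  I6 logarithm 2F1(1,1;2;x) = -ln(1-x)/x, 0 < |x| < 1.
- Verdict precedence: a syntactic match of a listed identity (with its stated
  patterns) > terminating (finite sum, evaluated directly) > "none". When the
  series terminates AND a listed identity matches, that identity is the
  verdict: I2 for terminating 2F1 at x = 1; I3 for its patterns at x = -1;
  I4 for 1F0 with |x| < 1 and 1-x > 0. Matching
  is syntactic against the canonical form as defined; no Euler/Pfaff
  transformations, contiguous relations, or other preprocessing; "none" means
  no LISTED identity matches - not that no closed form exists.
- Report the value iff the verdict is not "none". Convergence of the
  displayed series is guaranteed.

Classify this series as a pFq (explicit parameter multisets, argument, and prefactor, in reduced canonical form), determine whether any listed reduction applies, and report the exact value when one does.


With C = 9/7: the canonical form is 2F1(1, 1; 2; -1/3). Verdict (x = -1/3): the I6 logarithm reduction applies (the logarithm: parameters (1,1;2), x = -1/3). Value: (27/7) * ln(4/3).

Structural cue: with t_0 = 9/7, the constant factors (C = 9/7, x = -1/3) combine into one prefactor.
Step ratio: r(k) = (-1/3) * (k+1) (k+1) / [(k+2) (k+1)] - rational in k, leading ratio (-1/3); with t_0 = 9/7, classification follows.
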